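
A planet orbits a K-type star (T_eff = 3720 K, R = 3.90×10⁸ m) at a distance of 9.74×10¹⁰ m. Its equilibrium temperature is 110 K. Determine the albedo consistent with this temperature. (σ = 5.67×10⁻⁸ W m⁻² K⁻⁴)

A ≈ 0.81

L = 4πR_⋆²σT_⋆⁴ = 4π(3.90×10⁸)² × 5.67×10⁻⁸ × (3720)⁴ = 2.08×10²⁵ W.
S = L/(4πd²) = 174 W m⁻².
From T_eq⁴ = S(1−A)/(4σ): 1−A = 4σT_eq⁴/S.
1−A = 4 × 5.67×10⁻⁸ × (110)⁴ / 174 = 0.191.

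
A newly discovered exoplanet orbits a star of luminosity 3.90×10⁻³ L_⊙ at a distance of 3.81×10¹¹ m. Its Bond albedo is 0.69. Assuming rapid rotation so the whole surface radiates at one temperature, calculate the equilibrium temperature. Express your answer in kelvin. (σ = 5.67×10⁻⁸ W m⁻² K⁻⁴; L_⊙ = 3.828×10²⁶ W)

T_eq ≈ 32.5 K

L = 3.90×10⁻³ × 3.828×10²⁶ = 1.49×10²⁴ W.
Flux: S = L/(4πd²) = 1.49×10²⁴/(4π×(3.81×10¹¹)²) = 0.818 W m⁻².
Energy balance: absorbed = emitted ⇒ πR²·S(1−A) = 4πR²·σT_eq⁴, so T_eq⁴ = S(1−A)/(4σ).
T_eq = [0.818 × 0.31 / (4 × 5.67×10⁻⁸)]^(1/4) = (1.12×10⁶)^(1/4) = 32.5 K.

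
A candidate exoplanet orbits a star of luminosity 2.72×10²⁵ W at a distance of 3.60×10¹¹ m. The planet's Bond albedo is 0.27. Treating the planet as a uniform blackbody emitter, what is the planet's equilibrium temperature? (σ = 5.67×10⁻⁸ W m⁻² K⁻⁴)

T_eq ≈ 85.6 K

Flux: S = L/(4πd²) = 2.72×10²⁵/(4π×(3.60×10¹¹)²) = 16.7 W m⁻².
Energy balance: absorbed = emitted ⇒ πR²·S(1−A) = 4πR²·σT_eq⁴, so T_eq⁴ = S(1−A)/(4σ).
T_eq = [16.7 × 0.73 / (4 × 5.67×10⁻⁸)]^(1/4) = (5.38×10⁷)^(1/4) = 85.6 K.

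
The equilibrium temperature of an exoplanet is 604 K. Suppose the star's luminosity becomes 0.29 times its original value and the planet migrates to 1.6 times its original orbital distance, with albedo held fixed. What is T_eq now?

T_eq ≈ 350 K

T_eq ∝ L^(1/4) · d^(−1/2).
T′ = 604 × 0.29^(1/4) / 1.6^(1/2) = 350 K.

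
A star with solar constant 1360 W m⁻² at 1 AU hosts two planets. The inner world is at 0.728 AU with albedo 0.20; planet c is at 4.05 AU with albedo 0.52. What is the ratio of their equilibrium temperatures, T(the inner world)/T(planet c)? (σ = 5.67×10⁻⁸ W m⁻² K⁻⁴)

T_eq = [S₀(1−A)/(4σd²)]^(1/4), so T ∝ (1−A)^(1/4) / √d.
T₁ = [1360×0.80/(4×5.67×10⁻⁸×0.728²)]^(1/4) = 308.45 K.
T₂ = [1360×0.48/(4×5.67×10⁻⁸×4.05²)]^(1/4) = 115.10 K.

T₁/T₂ ≈ 2.680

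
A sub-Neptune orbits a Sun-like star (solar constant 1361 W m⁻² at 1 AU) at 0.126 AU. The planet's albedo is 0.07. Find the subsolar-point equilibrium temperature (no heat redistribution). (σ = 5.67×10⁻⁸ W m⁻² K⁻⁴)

T_ss ≈ 1090 K

Flux at 0.126 AU: S = 1361/0.126² = 8.57×10⁴ W m⁻².
At the subsolar point the surface absorbs S(1−A) and emits σT⁴ per unit area — no factor of 4, since only the local patch is in balance.
T = [8.57×10⁴ × 0.93 / 5.67×10⁻⁸]^(1/4) = (1.41×10¹²)^(1/4) = 1090 K.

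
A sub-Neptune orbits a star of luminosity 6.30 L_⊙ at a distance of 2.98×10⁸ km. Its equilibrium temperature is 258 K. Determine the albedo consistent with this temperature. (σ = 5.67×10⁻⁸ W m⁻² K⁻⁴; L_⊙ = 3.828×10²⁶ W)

d = 2.98×10⁸ km = 2.98×10¹¹ m.
L = 6.30 × 3.828×10²⁶ = 2.41×10²⁷ W.
Flux: S = L/(4πd²) = 2.41×10²⁷/(4π×(2.98×10¹¹)²) = 2160 W m⁻².
From T_eq⁴ = S(1−A)/(4σ): 1−A = 4σT_eq⁴/S.
1−A = 4 × 5.67×10⁻⁸ × (258)⁴ / 2160 = 0.465.

A ≈ 0.54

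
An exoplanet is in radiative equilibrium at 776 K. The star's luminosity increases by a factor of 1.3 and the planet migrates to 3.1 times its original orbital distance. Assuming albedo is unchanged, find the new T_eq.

T_eq ≈ 471 K

T_eq ∝ L^(1/4) · d^(−1/2).
T′ = 776 × 1.3^(1/4) / 3.1^(1/2) = 471 K.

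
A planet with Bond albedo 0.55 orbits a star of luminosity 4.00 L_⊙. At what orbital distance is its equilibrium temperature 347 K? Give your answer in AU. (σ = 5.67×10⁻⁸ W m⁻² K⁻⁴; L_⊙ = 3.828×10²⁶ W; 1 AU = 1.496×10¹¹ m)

L = 4.00 × 3.828×10²⁶ = 1.53×10²⁷ W.
From T_eq⁴ = L(1−A)/(16πσd²): d = √[L(1−A)/(16πσT_eq⁴)].
d = √[1.53×10²⁷ × 0.45 / (16π × 5.67×10⁻⁸ × (347)⁴)] = 1.29×10¹¹ m = 0.863 AU.

d ≈ 0.863 AU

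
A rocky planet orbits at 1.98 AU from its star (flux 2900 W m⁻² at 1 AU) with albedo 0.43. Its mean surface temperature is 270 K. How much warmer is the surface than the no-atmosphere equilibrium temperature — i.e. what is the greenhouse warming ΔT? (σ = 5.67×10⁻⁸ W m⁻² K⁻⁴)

ΔT ≈ 62.4 K

S = 2900/1.98² = 739.7 W m⁻².
T_eq = [S(1−A)/(4σ)]^(1/4) = [739.7×0.57/(4×5.67×10⁻⁸)]^(1/4) = 207.6 K.
ΔT = T_surf − T_eq = 270 − 207.6.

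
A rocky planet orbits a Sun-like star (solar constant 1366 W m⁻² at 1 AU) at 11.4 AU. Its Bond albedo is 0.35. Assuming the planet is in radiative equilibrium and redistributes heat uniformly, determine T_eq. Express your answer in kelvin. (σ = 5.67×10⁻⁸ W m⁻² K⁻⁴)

T_eq ≈ 74.1 K

Flux at 11.4 AU: S = 1366/11.4² = 10.5 W m⁻².
Energy balance: absorbed = emitted ⇒ πR²·S(1−A) = 4πR²·σT_eq⁴, so T_eq⁴ = S(1−A)/(4σ).
T_eq = [10.5 × 0.65 / (4 × 5.67×10⁻⁸)]^(1/4) = (3.01×10⁷)^(1/4) = 74.1 K.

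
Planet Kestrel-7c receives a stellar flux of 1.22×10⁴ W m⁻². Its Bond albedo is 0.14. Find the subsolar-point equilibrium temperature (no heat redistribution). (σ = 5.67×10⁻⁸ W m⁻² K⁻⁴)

T_ss ≈ 656 K

At the subsolar point the surface absorbs S(1−A) and emits σT⁴ per unit area — no factor of 4, since only the local patch is in balance.
T = [1.22×10⁴ × 0.86 / 5.67×10⁻⁸]^(1/4) = (1.85×10¹¹)^(1/4) = 656 K.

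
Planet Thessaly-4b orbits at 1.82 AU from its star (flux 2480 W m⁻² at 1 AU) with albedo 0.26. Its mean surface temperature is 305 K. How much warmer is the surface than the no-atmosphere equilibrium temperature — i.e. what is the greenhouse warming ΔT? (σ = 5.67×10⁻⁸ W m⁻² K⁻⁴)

ΔT ≈ 82.7 K

S = 2480/1.82² = 748.7 W m⁻².
T_eq = [S(1−A)/(4σ)]^(1/4) = [748.7×0.74/(4×5.67×10⁻⁸)]^(1/4) = 222.3 K.
ΔT = T_surf − T_eq = 305 − 222.3.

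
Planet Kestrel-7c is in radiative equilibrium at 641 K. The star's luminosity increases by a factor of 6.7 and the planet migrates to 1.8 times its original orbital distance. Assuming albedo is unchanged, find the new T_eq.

T_eq ≈ 769 K

T_eq ∝ L^(1/4) · d^(−1/2).
T′ = 641 × 6.7^(1/4) / 1.8^(1/2) = 769 K.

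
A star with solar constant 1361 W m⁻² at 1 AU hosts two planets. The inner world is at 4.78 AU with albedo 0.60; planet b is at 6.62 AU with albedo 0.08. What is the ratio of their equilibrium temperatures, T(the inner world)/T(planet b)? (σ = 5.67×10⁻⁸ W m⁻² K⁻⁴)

T₁/T₂ ≈ 0.956

T_eq = [S₀(1−A)/(4σd²)]^(1/4), so T ∝ (1−A)^(1/4) / √d.
T₁ = [1361×0.40/(4×5.67×10⁻⁸×4.78²)]^(1/4) = 101.24 K.
T₂ = [1361×0.92/(4×5.67×10⁻⁸×6.62²)]^(1/4) = 105.94 K.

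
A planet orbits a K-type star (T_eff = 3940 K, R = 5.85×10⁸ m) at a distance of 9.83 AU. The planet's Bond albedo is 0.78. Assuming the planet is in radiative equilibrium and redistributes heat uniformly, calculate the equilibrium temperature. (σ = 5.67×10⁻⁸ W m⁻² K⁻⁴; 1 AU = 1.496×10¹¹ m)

T_eq ≈ 38.1 K

d = 9.83 AU = 1.47×10¹² m.
L = 4πR_⋆²σT_⋆⁴ = 4π(5.85×10⁸)² × 5.67×10⁻⁸ × (3940)⁴ = 5.88×10²⁵ W.
S = L/(4πd²) = 2.16 W m⁻².
Energy balance: absorbed = emitted ⇒ πR²·S(1−A) = 4πR²·σT_eq⁴, so T_eq⁴ = S(1−A)/(4σ).
T_eq = [2.16 × 0.22 / (4 × 5.67×10⁻⁸)]^(1/4) = (2.10×10⁶)^(1/4) = 38.1 K.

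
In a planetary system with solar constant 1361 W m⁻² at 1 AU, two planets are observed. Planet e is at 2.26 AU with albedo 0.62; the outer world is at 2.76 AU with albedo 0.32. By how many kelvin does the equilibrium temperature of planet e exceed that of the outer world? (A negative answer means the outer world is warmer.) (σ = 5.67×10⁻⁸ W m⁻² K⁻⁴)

T_eq = [S₀(1−A)/(4σd²)]^(1/4), so T ∝ (1−A)^(1/4) / √d.
T₁ = [1361×0.38/(4×5.67×10⁻⁸×2.26²)]^(1/4) = 145.36 K.
T₂ = [1361×0.68/(4×5.67×10⁻⁸×2.76²)]^(1/4) = 152.13 K.

ΔT ≈ -6.8 K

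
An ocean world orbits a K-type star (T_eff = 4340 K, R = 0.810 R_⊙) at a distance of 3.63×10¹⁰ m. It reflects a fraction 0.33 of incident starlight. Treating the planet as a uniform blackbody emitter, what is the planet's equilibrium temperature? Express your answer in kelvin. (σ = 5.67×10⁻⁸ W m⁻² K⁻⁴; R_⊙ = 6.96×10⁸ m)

R_⋆ = 0.810 × 6.96×10⁸ = 5.64×10⁸ m.
L = 4πR_⋆²σT_⋆⁴ = 4π(5.64×10⁸)² × 5.67×10⁻⁸ × (4340)⁴ = 8.03×10²⁵ W.
S = L/(4πd²) = 4850 W m⁻².
Energy balance: absorbed = emitted ⇒ πR²·S(1−A) = 4πR²·σT_eq⁴, so T_eq⁴ = S(1−A)/(4σ).
T_eq = [4850 × 0.67 / (4 × 5.67×10⁻⁸)]^(1/4) = (1.43×10¹⁰)^(1/4) = 346 K.

T_eq ≈ 346 K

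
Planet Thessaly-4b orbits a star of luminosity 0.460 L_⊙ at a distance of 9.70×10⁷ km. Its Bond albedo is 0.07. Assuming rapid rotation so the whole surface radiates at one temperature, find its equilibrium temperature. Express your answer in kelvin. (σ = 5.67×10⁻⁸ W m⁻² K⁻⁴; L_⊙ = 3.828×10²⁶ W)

T_eq ≈ 280 K

d = 9.70×10⁷ km = 9.70×10¹⁰ m.
L = 0.460 × 3.828×10²⁶ = 1.76×10²⁶ W.
Flux: S = L/(4πd²) = 1.76×10²⁶/(4π×(9.70×10¹⁰)²) = 1490 W m⁻².
Energy balance: absorbed = emitted ⇒ πR²·S(1−A) = 4πR²·σT_eq⁴, so T_eq⁴ = S(1−A)/(4σ).
T_eq = [1490 × 0.93 / (4 × 5.67×10⁻⁸)]^(1/4) = (6.11×10⁹)^(1/4) = 280 K.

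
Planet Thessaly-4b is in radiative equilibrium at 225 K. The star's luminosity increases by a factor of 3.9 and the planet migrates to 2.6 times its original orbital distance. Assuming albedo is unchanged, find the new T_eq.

T_eq ∝ L^(1/4) · d^(−1/2).
T′ = 225 × 3.9^(1/4) / 2.6^(1/2) = 196 K.

T_eq ≈ 196 K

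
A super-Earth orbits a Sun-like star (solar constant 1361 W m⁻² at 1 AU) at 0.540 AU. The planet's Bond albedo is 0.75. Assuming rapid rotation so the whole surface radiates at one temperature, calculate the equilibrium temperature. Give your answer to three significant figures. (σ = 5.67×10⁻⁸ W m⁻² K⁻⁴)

T_eq ≈ 268 K

Flux at 0.540 AU: S = 1361/0.540² = 4670 W m⁻².
Energy balance: absorbed = emitted ⇒ πR²·S(1−A) = 4πR²·σT_eq⁴, so T_eq⁴ = S(1−A)/(4σ).
T_eq = [4670 × 0.25 / (4 × 5.67×10⁻⁸)]^(1/4) = (5.14×10⁹)^(1/4) = 268 K.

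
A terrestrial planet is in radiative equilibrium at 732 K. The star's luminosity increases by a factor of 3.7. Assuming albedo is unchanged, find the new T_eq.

T_eq ≈ 1020 K

T_eq ∝ L^(1/4) · d^(−1/2).
T′ = 732 × 3.7^(1/4) = 1020 K.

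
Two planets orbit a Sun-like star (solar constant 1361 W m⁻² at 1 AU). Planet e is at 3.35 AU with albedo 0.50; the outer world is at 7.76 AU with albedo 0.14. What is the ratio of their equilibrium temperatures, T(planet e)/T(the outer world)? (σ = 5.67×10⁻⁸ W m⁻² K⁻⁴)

T₁/T₂ ≈ 1.329

T_eq = [S₀(1−A)/(4σd²)]^(1/4), so T ∝ (1−A)^(1/4) / √d.
T₁ = [1361×0.50/(4×5.67×10⁻⁸×3.35²)]^(1/4) = 127.87 K.
T₂ = [1361×0.86/(4×5.67×10⁻⁸×7.76²)]^(1/4) = 96.22 K.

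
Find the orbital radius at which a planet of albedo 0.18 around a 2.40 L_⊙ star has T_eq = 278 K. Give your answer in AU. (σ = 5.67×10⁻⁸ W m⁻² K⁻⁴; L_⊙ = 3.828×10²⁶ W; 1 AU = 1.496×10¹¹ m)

d ≈ 1.41 AU

L = 2.40 × 3.828×10²⁶ = 9.19×10²⁶ W.
From T_eq⁴ = L(1−A)/(16πσd²): d = √[L(1−A)/(16πσT_eq⁴)].
d = √[9.19×10²⁶ × 0.82 / (16π × 5.67×10⁻⁸ × (278)⁴)] = 2.10×10¹¹ m = 1.41 AU.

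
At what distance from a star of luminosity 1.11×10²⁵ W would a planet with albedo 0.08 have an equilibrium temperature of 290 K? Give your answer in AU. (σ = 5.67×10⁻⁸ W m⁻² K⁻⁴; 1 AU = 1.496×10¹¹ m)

From T_eq⁴ = L(1−A)/(16πσd²): d = √[L(1−A)/(16πσT_eq⁴)].
d = √[1.11×10²⁵ × 0.92 / (16π × 5.67×10⁻⁸ × (290)⁴)] = 2.25×10¹⁰ m = 0.150 AU.

d ≈ 0.150 AU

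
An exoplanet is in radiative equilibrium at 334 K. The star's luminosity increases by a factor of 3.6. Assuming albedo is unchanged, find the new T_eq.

T_eq ≈ 460 K

T_eq ∝ L^(1/4) · d^(−1/2).
T′ = 334 × 3.6^(1/4) = 460 K.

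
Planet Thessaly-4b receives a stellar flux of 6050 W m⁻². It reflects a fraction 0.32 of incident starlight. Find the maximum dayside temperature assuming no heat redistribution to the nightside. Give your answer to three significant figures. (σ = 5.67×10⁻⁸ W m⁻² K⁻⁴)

T_ss ≈ 519 K

With no redistribution each surface element balances locally: S(1−A) = σT⁴.
T = [6050 × 0.68 / 5.67×10⁻⁸]^(1/4) = (7.26×10¹⁰)^(1/4) = 519 K.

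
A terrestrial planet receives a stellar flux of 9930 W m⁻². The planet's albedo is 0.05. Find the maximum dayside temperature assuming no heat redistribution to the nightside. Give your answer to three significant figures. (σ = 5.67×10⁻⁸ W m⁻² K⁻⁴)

T_ss ≈ 639 K

With no redistribution each surface element balances locally: S(1−A) = σT⁴.
T = [9930 × 0.95 / 5.67×10⁻⁸]^(1/4) = (1.66×10¹¹)^(1/4) = 639 K.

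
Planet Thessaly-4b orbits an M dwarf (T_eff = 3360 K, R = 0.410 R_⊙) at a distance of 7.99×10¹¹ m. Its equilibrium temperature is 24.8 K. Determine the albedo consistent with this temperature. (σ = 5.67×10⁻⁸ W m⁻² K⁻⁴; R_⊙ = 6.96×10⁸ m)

A ≈ 0.91

R_⋆ = 0.410 × 6.96×10⁸ = 2.85×10⁸ m.
L = 4πR_⋆²σT_⋆⁴ = 4π(2.85×10⁸)² × 5.67×10⁻⁸ × (3360)⁴ = 7.39×10²⁴ W.
S = L/(4πd²) = 0.922 W m⁻².
From T_eq⁴ = S(1−A)/(4σ): 1−A = 4σT_eq⁴/S.
1−A = 4 × 5.67×10⁻⁸ × (24.8)⁴ / 0.922 = 0.093.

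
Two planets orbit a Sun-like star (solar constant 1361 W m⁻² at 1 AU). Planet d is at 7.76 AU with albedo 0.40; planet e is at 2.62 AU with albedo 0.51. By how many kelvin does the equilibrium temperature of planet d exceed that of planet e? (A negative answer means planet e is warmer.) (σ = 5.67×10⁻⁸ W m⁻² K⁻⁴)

ΔT ≈ -55.9 K

T_eq = [S₀(1−A)/(4σd²)]^(1/4), so T ∝ (1−A)^(1/4) / √d.
T₁ = [1361×0.60/(4×5.67×10⁻⁸×7.76²)]^(1/4) = 87.93 K.
T₂ = [1361×0.49/(4×5.67×10⁻⁸×2.62²)]^(1/4) = 143.86 K.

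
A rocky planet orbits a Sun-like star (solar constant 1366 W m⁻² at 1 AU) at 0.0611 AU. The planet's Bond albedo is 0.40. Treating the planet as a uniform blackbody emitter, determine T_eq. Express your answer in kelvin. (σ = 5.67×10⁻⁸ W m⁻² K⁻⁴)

Flux at 0.0611 AU: S = 1366/0.0611² = 3.66×10⁵ W m⁻².
Energy balance: absorbed = emitted ⇒ πR²·S(1−A) = 4πR²·σT_eq⁴, so T_eq⁴ = S(1−A)/(4σ).
T_eq = [3.66×10⁵ × 0.60 / (4 × 5.67×10⁻⁸)]^(1/4) = (9.68×10¹¹)^(1/4) = 992 K.

T_eq ≈ 992 K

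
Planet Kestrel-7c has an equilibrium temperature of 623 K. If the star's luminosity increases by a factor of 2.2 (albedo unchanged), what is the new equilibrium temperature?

T_eq ≈ 759 K

T_eq ∝ L^(1/4) · d^(−1/2).
T′ = 623 × 2.2^(1/4) = 759 K.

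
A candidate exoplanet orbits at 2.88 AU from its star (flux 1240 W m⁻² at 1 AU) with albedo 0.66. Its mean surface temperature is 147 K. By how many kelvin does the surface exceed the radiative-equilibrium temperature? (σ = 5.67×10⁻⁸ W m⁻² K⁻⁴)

ΔT ≈ 24.6 K

S = 1240/2.88² = 149.5 W m⁻².
T_eq = [S(1−A)/(4σ)]^(1/4) = [149.5×0.34/(4×5.67×10⁻⁸)]^(1/4) = 122.4 K.
ΔT = T_surf − T_eq = 147 − 122.4.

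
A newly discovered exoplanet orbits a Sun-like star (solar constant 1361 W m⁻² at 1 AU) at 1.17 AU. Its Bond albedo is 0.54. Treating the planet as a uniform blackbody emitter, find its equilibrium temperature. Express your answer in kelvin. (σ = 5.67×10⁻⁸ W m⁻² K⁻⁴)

T_eq ≈ 212 K

Flux at 1.17 AU: S = 1361/1.17² = 994 W m⁻².
Energy balance: absorbed = emitted ⇒ πR²·S(1−A) = 4πR²·σT_eq⁴, so T_eq⁴ = S(1−A)/(4σ).
T_eq = [994 × 0.46 / (4 × 5.67×10⁻⁸)]^(1/4) = (2.02×10⁹)^(1/4) = 212 K.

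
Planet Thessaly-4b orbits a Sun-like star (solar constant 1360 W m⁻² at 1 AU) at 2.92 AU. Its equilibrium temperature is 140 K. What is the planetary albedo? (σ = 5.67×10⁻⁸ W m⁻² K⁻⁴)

Flux at 2.92 AU: S = 1360/2.92² = 160 W m⁻².
From T_eq⁴ = S(1−A)/(4σ): 1−A = 4σT_eq⁴/S.
1−A = 4 × 5.67×10⁻⁸ × (140)⁴ / 160 = 0.546.

A ≈ 0.45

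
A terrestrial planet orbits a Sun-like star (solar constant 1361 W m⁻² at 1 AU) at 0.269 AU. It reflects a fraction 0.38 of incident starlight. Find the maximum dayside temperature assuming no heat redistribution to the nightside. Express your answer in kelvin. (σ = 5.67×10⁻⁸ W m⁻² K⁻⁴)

T_ss ≈ 673 K

Flux at 0.269 AU: S = 1361/0.269² = 1.88×10⁴ W m⁻².
With no redistribution each surface element balances locally: S(1−A) = σT⁴.
T = [1.88×10⁴ × 0.62 / 5.67×10⁻⁸]^(1/4) = (2.06×10¹¹)^(1/4) = 673 K.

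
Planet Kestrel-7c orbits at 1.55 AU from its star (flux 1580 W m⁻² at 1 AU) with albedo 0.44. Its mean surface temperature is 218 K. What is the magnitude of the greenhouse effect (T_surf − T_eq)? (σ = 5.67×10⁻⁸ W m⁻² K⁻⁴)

S = 1580/1.55² = 657.6 W m⁻².
T_eq = [S(1−A)/(4σ)]^(1/4) = [657.6×0.56/(4×5.67×10⁻⁸)]^(1/4) = 200.7 K.
ΔT = T_surf − T_eq = 218 − 200.7.

ΔT ≈ 17.3 K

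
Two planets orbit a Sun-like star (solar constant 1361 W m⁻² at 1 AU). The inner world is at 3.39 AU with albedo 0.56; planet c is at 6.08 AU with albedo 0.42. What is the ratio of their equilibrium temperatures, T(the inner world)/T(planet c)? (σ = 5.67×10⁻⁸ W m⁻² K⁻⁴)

T_eq = [S₀(1−A)/(4σd²)]^(1/4), so T ∝ (1−A)^(1/4) / √d.
T₁ = [1361×0.44/(4×5.67×10⁻⁸×3.39²)]^(1/4) = 123.12 K.
T₂ = [1361×0.58/(4×5.67×10⁻⁸×6.08²)]^(1/4) = 98.51 K.

T₁/T₂ ≈ 1.250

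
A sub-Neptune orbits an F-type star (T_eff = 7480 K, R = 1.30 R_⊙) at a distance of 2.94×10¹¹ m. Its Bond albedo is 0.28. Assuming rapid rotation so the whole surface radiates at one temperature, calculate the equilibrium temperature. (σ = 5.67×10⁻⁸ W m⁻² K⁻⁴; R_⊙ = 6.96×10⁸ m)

R_⋆ = 1.30 × 6.96×10⁸ = 9.05×10⁸ m.
L = 4πR_⋆²σT_⋆⁴ = 4π(9.05×10⁸)² × 5.67×10⁻⁸ × (7480)⁴ = 1.83×10²⁷ W.
S = L/(4πd²) = 1680 W m⁻².
Energy balance: absorbed = emitted ⇒ πR²·S(1−A) = 4πR²·σT_eq⁴, so T_eq⁴ = S(1−A)/(4σ).
T_eq = [1680 × 0.72 / (4 × 5.67×10⁻⁸)]^(1/4) = (5.34×10⁹)^(1/4) = 270 K.

T_eq ≈ 270 K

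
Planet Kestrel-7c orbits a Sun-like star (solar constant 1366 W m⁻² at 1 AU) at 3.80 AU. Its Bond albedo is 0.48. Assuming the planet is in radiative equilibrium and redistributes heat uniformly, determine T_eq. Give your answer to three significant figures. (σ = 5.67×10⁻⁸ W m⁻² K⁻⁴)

T_eq ≈ 121 K

Flux at 3.80 AU: S = 1366/3.80² = 94.6 W m⁻².
Energy balance: absorbed = emitted ⇒ πR²·S(1−A) = 4πR²·σT_eq⁴, so T_eq⁴ = S(1−A)/(4σ).
T_eq = [94.6 × 0.52 / (4 × 5.67×10⁻⁸)]^(1/4) = (2.17×10⁸)^(1/4) = 121 K.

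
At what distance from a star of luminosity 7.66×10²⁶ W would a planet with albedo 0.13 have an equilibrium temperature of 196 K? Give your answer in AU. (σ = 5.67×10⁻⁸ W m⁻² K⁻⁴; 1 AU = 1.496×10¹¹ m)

d ≈ 2.66 AU

From T_eq⁴ = L(1−A)/(16πσd²): d = √[L(1−A)/(16πσT_eq⁴)].
d = √[7.66×10²⁶ × 0.87 / (16π × 5.67×10⁻⁸ × (196)⁴)] = 3.98×10¹¹ m = 2.66 AU.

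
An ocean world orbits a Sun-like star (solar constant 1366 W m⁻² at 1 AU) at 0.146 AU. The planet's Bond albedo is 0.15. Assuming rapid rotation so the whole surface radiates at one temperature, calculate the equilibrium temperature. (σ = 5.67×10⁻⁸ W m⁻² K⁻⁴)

T_eq ≈ 700 K

Flux at 0.146 AU: S = 1366/0.146² = 6.41×10⁴ W m⁻².
Energy balance: absorbed = emitted ⇒ πR²·S(1−A) = 4πR²·σT_eq⁴, so T_eq⁴ = S(1−A)/(4σ).
T_eq = [6.41×10⁴ × 0.85 / (4 × 5.67×10⁻⁸)]^(1/4) = (2.40×10¹¹)^(1/4) = 700 K.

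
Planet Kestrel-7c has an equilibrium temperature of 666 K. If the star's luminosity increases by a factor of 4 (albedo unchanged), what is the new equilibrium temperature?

T_eq ∝ L^(1/4) · d^(−1/2).
T′ = 666 × 4^(1/4) = 942 K.

T_eq ≈ 942 K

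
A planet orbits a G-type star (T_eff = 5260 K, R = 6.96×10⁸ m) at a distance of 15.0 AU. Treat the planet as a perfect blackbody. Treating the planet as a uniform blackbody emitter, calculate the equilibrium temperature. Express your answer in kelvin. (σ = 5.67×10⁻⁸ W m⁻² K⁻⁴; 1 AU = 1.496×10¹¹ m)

T_eq ≈ 65.5 K

d = 15.0 AU = 2.24×10¹² m.
L = 4πR_⋆²σT_⋆⁴ = 4π(6.96×10⁸)² × 5.67×10⁻⁸ × (5260)⁴ = 2.64×10²⁶ W.
S = L/(4πd²) = 4.18 W m⁻².
Energy balance: absorbed = emitted ⇒ πR²·S(1−A) = 4πR²·σT_eq⁴, so T_eq⁴ = S(1−A)/(4σ).
T_eq = [4.18 × 1.00 / (4 × 5.67×10⁻⁸)]^(1/4) = (1.84×10⁷)^(1/4) = 65.5 K.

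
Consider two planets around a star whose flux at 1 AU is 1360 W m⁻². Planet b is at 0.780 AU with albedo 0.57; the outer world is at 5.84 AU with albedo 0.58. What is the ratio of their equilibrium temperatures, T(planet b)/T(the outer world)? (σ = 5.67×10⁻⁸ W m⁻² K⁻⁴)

T_eq = [S₀(1−A)/(4σd²)]^(1/4), so T ∝ (1−A)^(1/4) / √d.
T₁ = [1360×0.43/(4×5.67×10⁻⁸×0.780²)]^(1/4) = 255.15 K.
T₂ = [1360×0.42/(4×5.67×10⁻⁸×5.84²)]^(1/4) = 92.70 K.

T₁/T₂ ≈ 2.752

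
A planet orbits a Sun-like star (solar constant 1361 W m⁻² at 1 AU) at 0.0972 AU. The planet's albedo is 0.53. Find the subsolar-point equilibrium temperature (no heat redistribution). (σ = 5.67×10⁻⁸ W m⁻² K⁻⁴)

Flux at 0.0972 AU: S = 1361/0.0972² = 1.44×10⁵ W m⁻².
At the subsolar point the surface absorbs S(1−A) and emits σT⁴ per unit area — no factor of 4, since only the local patch is in balance.
T = [1.44×10⁵ × 0.47 / 5.67×10⁻⁸]^(1/4) = (1.19×10¹²)^(1/4) = 1050 K.

T_ss ≈ 1050 K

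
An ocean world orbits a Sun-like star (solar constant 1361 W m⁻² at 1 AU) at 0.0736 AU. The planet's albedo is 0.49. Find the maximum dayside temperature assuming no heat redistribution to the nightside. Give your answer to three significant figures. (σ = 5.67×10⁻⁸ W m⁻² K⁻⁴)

Flux at 0.0736 AU: S = 1361/0.0736² = 2.51×10⁵ W m⁻².
With no redistribution each surface element balances locally: S(1−A) = σT⁴.
T = [2.51×10⁵ × 0.51 / 5.67×10⁻⁸]^(1/4) = (2.26×10¹²)^(1/4) = 1230 K.

T_ss ≈ 1230 K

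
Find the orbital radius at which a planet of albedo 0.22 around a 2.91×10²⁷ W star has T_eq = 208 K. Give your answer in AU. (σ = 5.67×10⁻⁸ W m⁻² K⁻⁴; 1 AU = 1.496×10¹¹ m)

From T_eq⁴ = L(1−A)/(16πσd²): d = √[L(1−A)/(16πσT_eq⁴)].
d = √[2.91×10²⁷ × 0.78 / (16π × 5.67×10⁻⁸ × (208)⁴)] = 6.52×10¹¹ m = 4.36 AU.

d ≈ 4.36 AU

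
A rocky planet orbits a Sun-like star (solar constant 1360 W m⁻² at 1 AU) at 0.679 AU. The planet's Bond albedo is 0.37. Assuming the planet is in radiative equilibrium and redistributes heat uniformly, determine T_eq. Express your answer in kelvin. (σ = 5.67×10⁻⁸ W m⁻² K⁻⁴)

T_eq ≈ 301 K

Flux at 0.679 AU: S = 1360/0.679² = 2950 W m⁻².
Energy balance: absorbed = emitted ⇒ πR²·S(1−A) = 4πR²·σT_eq⁴, so T_eq⁴ = S(1−A)/(4σ).
T_eq = [2950 × 0.63 / (4 × 5.67×10⁻⁸)]^(1/4) = (8.19×10⁹)^(1/4) = 301 K.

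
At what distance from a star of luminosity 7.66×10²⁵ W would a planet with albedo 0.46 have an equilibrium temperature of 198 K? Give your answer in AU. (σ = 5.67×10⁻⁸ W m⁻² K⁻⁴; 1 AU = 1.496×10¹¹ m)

From T_eq⁴ = L(1−A)/(16πσd²): d = √[L(1−A)/(16πσT_eq⁴)].
d = √[7.66×10²⁵ × 0.54 / (16π × 5.67×10⁻⁸ × (198)⁴)] = 9.72×10¹⁰ m = 0.650 AU.

d ≈ 0.650 AU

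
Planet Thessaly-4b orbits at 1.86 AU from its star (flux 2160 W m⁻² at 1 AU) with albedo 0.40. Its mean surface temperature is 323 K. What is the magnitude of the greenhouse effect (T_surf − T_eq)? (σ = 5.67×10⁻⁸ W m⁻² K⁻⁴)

ΔT ≈ 121.4 K

S = 2160/1.86² = 624.3 W m⁻².
T_eq = [S(1−A)/(4σ)]^(1/4) = [624.3×0.60/(4×5.67×10⁻⁸)]^(1/4) = 201.6 K.
ΔT = T_surf − T_eq = 323 − 201.6.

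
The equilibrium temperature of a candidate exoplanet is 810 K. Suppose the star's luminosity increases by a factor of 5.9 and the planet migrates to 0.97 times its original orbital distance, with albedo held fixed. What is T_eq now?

T_eq ≈ 1280 K

T_eq ∝ L^(1/4) · d^(−1/2).
T′ = 810 × 5.9^(1/4) / 0.97^(1/2) = 1280 K.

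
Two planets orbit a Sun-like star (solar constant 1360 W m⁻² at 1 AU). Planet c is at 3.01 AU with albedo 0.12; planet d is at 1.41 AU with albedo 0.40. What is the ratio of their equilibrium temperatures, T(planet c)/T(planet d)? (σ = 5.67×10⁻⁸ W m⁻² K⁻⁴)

T₁/T₂ ≈ 0.753

T_eq = [S₀(1−A)/(4σd²)]^(1/4), so T ∝ (1−A)^(1/4) / √d.
T₁ = [1360×0.88/(4×5.67×10⁻⁸×3.01²)]^(1/4) = 155.35 K.
T₂ = [1360×0.60/(4×5.67×10⁻⁸×1.41²)]^(1/4) = 206.25 K.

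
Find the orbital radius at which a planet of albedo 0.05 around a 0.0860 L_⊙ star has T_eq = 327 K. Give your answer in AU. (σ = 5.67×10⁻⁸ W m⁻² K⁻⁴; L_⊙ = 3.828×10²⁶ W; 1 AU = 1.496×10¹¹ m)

L = 0.0860 × 3.828×10²⁶ = 3.29×10²⁵ W.
From T_eq⁴ = L(1−A)/(16πσd²): d = √[L(1−A)/(16πσT_eq⁴)].
d = √[3.29×10²⁵ × 0.95 / (16π × 5.67×10⁻⁸ × (327)⁴)] = 3.10×10¹⁰ m = 0.207 AU.

d ≈ 0.207 AU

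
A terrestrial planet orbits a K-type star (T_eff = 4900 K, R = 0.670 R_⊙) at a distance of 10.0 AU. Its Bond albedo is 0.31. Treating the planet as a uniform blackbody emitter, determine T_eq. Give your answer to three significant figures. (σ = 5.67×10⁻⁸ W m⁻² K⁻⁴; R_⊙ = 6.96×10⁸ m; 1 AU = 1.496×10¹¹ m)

T_eq ≈ 55.8 K

R_⋆ = 0.670 × 6.96×10⁸ = 4.66×10⁸ m.
d = 10.0 AU = 1.50×10¹² m.
L = 4πR_⋆²σT_⋆⁴ = 4π(4.66×10⁸)² × 5.67×10⁻⁸ × (4900)⁴ = 8.93×10²⁵ W.
S = L/(4πd²) = 3.18 W m⁻².
Energy balance: absorbed = emitted ⇒ πR²·S(1−A) = 4πR²·σT_eq⁴, so T_eq⁴ = S(1−A)/(4σ).
T_eq = [3.18 × 0.69 / (4 × 5.67×10⁻⁸)]^(1/4) = (9.66×10⁶)^(1/4) = 55.8 K.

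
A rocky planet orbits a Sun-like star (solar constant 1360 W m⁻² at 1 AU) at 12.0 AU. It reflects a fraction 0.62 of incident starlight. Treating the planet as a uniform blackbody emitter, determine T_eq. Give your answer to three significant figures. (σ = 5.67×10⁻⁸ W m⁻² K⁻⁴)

T_eq ≈ 63.1 K

Flux at 12.0 AU: S = 1360/12.0² = 9.44 W m⁻².
Energy balance: absorbed = emitted ⇒ πR²·S(1−A) = 4πR²·σT_eq⁴, so T_eq⁴ = S(1−A)/(4σ).
T_eq = [9.44 × 0.38 / (4 × 5.67×10⁻⁸)]^(1/4) = (1.58×10⁷)^(1/4) = 63.1 K.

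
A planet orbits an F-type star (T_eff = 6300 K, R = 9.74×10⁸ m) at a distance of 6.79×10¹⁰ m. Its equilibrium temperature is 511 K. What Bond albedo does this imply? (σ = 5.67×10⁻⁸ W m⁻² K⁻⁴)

L = 4πR_⋆²σT_⋆⁴ = 4π(9.74×10⁸)² × 5.67×10⁻⁸ × (6300)⁴ = 1.06×10²⁷ W.
S = L/(4πd²) = 1.84×10⁴ W m⁻².
From T_eq⁴ = S(1−A)/(4σ): 1−A = 4σT_eq⁴/S.
1−A = 4 × 5.67×10⁻⁸ × (511)⁴ / 1.84×10⁴ = 0.841.

A ≈ 0.16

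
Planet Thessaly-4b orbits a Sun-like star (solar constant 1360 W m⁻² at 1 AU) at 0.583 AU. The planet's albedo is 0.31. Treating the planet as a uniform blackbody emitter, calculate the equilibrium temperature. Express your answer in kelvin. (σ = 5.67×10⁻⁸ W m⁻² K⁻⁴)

T_eq ≈ 332 K

Flux at 0.583 AU: S = 1360/0.583² = 4000 W m⁻².
Energy balance: absorbed = emitted ⇒ πR²·S(1−A) = 4πR²·σT_eq⁴, so T_eq⁴ = S(1−A)/(4σ).
T_eq = [4000 × 0.69 / (4 × 5.67×10⁻⁸)]^(1/4) = (1.22×10¹⁰)^(1/4) = 332 K.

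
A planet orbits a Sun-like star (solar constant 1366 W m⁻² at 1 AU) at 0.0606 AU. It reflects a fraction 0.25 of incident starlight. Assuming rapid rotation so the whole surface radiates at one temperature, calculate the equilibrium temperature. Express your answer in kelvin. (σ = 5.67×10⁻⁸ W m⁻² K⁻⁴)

Flux at 0.0606 AU: S = 1366/0.0606² = 3.72×10⁵ W m⁻².
Energy balance: absorbed = emitted ⇒ πR²·S(1−A) = 4πR²·σT_eq⁴, so T_eq⁴ = S(1−A)/(4σ).
T_eq = [3.72×10⁵ × 0.75 / (4 × 5.67×10⁻⁸)]^(1/4) = (1.23×10¹²)^(1/4) = 1050 K.

T_eq ≈ 1050 K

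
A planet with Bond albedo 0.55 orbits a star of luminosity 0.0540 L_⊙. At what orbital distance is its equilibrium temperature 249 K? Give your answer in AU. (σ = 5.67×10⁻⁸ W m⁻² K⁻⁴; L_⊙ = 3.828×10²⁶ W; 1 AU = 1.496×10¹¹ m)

L = 0.0540 × 3.828×10²⁶ = 2.07×10²⁵ W.
From T_eq⁴ = L(1−A)/(16πσd²): d = √[L(1−A)/(16πσT_eq⁴)].
d = √[2.07×10²⁵ × 0.45 / (16π × 5.67×10⁻⁸ × (249)⁴)] = 2.91×10¹⁰ m = 0.195 AU.

d ≈ 0.195 AU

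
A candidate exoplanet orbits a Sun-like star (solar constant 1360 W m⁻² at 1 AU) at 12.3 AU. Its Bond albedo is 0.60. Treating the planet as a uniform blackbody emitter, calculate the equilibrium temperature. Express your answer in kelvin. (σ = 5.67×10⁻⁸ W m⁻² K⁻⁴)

Flux at 12.3 AU: S = 1360/12.3² = 8.99 W m⁻².
Energy balance: absorbed = emitted ⇒ πR²·S(1−A) = 4πR²·σT_eq⁴, so T_eq⁴ = S(1−A)/(4σ).
T_eq = [8.99 × 0.40 / (4 × 5.67×10⁻⁸)]^(1/4) = (1.59×10⁷)^(1/4) = 63.1 K.

T_eq ≈ 63.1 K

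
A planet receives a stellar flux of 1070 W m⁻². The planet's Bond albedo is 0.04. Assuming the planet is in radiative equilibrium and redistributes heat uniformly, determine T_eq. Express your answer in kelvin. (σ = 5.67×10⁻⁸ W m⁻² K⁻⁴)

Energy balance: absorbed = emitted ⇒ πR²·S(1−A) = 4πR²·σT_eq⁴, so T_eq⁴ = S(1−A)/(4σ).
T_eq = [1070 × 0.96 / (4 × 5.67×10⁻⁸)]^(1/4) = (4.53×10⁹)^(1/4) = 259 K.

T_eq ≈ 259 K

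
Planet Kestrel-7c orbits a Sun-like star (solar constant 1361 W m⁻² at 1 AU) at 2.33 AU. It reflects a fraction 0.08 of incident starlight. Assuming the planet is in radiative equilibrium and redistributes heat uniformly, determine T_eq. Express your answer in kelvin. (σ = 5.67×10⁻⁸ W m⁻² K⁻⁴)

T_eq ≈ 179 K

Flux at 2.33 AU: S = 1361/2.33² = 251 W m⁻².
Energy balance: absorbed = emitted ⇒ πR²·S(1−A) = 4πR²·σT_eq⁴, so T_eq⁴ = S(1−A)/(4σ).
T_eq = [251 × 0.92 / (4 × 5.67×10⁻⁸)]^(1/4) = (1.02×10⁹)^(1/4) = 179 K.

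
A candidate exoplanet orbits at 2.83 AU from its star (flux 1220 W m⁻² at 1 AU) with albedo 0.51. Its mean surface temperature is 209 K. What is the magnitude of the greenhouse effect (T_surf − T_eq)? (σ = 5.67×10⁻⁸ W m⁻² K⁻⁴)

ΔT ≈ 74.3 K

S = 1220/2.83² = 152.3 W m⁻².
T_eq = [S(1−A)/(4σ)]^(1/4) = [152.3×0.49/(4×5.67×10⁻⁸)]^(1/4) = 134.7 K.
ΔT = T_surf − T_eq = 209 − 134.7.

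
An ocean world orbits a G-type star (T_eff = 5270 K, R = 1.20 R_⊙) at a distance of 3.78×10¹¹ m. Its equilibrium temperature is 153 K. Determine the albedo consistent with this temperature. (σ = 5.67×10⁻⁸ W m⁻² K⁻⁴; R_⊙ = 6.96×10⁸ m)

R_⋆ = 1.20 × 6.96×10⁸ = 8.35×10⁸ m.
L = 4πR_⋆²σT_⋆⁴ = 4π(8.35×10⁸)² × 5.67×10⁻⁸ × (5270)⁴ = 3.83×10²⁶ W.
S = L/(4πd²) = 214 W m⁻².
From T_eq⁴ = S(1−A)/(4σ): 1−A = 4σT_eq⁴/S.
1−A = 4 × 5.67×10⁻⁸ × (153)⁴ / 214 = 0.582.

A ≈ 0.42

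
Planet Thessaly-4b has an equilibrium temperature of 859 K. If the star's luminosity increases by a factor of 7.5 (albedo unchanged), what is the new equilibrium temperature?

T_eq ∝ L^(1/4) · d^(−1/2).
T′ = 859 × 7.5^(1/4) = 1420 K.

T_eq ≈ 1420 K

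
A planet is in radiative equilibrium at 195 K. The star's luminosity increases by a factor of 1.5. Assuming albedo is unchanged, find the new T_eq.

T_eq ∝ L^(1/4) · d^(−1/2).
T′ = 195 × 1.5^(1/4) = 216 K.

T_eq ≈ 216 K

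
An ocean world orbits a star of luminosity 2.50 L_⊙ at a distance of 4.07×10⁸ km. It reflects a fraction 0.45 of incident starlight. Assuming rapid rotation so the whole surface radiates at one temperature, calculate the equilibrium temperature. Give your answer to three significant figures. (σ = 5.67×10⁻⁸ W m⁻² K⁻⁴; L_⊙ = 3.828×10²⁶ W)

d = 4.07×10⁸ km = 4.07×10¹¹ m.
L = 2.50 × 3.828×10²⁶ = 9.57×10²⁶ W.
Flux: S = L/(4πd²) = 9.57×10²⁶/(4π×(4.07×10¹¹)²) = 460 W m⁻².
Energy balance: absorbed = emitted ⇒ πR²·S(1−A) = 4πR²·σT_eq⁴, so T_eq⁴ = S(1−A)/(4σ).
T_eq = [460 × 0.55 / (4 × 5.67×10⁻⁸)]^(1/4) = (1.11×10⁹)^(1/4) = 183 K.

T_eq ≈ 183 K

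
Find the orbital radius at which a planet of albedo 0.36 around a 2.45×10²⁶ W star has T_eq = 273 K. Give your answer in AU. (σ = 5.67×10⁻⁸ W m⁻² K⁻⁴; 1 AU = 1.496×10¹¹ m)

From T_eq⁴ = L(1−A)/(16πσd²): d = √[L(1−A)/(16πσT_eq⁴)].
d = √[2.45×10²⁶ × 0.64 / (16π × 5.67×10⁻⁸ × (273)⁴)] = 9.95×10¹⁰ m = 0.665 AU.

d ≈ 0.665 AU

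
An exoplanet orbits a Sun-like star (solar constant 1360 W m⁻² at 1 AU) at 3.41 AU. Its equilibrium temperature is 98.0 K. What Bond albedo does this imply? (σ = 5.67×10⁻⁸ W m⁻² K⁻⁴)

A ≈ 0.82

Flux at 3.41 AU: S = 1360/3.41² = 117 W m⁻².
From T_eq⁴ = S(1−A)/(4σ): 1−A = 4σT_eq⁴/S.
1−A = 4 × 5.67×10⁻⁸ × (98.0)⁴ / 117 = 0.179.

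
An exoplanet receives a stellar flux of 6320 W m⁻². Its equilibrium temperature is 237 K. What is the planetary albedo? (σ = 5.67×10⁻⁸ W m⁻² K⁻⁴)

A ≈ 0.89

From T_eq⁴ = S(1−A)/(4σ): 1−A = 4σT_eq⁴/S.
1−A = 4 × 5.67×10⁻⁸ × (237)⁴ / 6320 = 0.113.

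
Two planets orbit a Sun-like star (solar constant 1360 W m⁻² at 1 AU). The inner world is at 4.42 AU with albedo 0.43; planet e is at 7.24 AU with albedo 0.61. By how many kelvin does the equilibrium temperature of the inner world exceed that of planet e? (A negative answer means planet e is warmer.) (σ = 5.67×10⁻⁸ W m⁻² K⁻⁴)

ΔT ≈ 33.3 K

T_eq = [S₀(1−A)/(4σd²)]^(1/4), so T ∝ (1−A)^(1/4) / √d.
T₁ = [1360×0.57/(4×5.67×10⁻⁸×4.42²)]^(1/4) = 115.01 K.
T₂ = [1360×0.39/(4×5.67×10⁻⁸×7.24²)]^(1/4) = 81.73 K.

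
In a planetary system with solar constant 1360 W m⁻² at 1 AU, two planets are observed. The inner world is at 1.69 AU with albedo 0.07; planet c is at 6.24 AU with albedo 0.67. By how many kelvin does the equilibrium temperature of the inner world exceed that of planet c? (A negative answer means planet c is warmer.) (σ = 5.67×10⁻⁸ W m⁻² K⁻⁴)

T_eq = [S₀(1−A)/(4σd²)]^(1/4), so T ∝ (1−A)^(1/4) / √d.
T₁ = [1360×0.93/(4×5.67×10⁻⁸×1.69²)]^(1/4) = 210.21 K.
T₂ = [1360×0.33/(4×5.67×10⁻⁸×6.24²)]^(1/4) = 84.43 K.

ΔT ≈ 125.8 K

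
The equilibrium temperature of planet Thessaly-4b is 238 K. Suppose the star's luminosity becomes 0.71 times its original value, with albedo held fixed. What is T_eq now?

T_eq ∝ L^(1/4) · d^(−1/2).
T′ = 238 × 0.71^(1/4) = 218 K.

T_eq ≈ 218 K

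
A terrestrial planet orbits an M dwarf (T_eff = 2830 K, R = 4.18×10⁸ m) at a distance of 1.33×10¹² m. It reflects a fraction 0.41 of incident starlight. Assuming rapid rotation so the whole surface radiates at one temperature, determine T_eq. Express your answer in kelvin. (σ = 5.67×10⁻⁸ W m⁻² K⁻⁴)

T_eq ≈ 31.1 K

L = 4πR_⋆²σT_⋆⁴ = 4π(4.18×10⁸)² × 5.67×10⁻⁸ × (2830)⁴ = 7.99×10²⁴ W.
S = L/(4πd²) = 0.359 W m⁻².
Energy balance: absorbed = emitted ⇒ πR²·S(1−A) = 4πR²·σT_eq⁴, so T_eq⁴ = S(1−A)/(4σ).
T_eq = [0.359 × 0.59 / (4 × 5.67×10⁻⁸)]^(1/4) = (9.35×10⁵)^(1/4) = 31.1 K.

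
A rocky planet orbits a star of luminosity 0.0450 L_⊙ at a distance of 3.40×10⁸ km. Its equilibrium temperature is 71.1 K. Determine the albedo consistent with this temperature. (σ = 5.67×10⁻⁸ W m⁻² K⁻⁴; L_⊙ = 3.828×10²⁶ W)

d = 3.40×10⁸ km = 3.40×10¹¹ m.
L = 0.0450 × 3.828×10²⁶ = 1.72×10²⁵ W.
Flux: S = L/(4πd²) = 1.72×10²⁵/(4π×(3.40×10¹¹)²) = 11.9 W m⁻².
From T_eq⁴ = S(1−A)/(4σ): 1−A = 4σT_eq⁴/S.
1−A = 4 × 5.67×10⁻⁸ × (71.1)⁴ / 11.9 = 0.489.

A ≈ 0.51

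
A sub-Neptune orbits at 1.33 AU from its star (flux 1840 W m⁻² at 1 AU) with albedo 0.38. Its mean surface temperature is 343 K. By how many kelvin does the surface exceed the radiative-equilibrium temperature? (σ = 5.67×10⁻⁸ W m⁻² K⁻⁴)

ΔT ≈ 112.1 K

S = 1840/1.33² = 1040 W m⁻².
T_eq = [S(1−A)/(4σ)]^(1/4) = [1040×0.62/(4×5.67×10⁻⁸)]^(1/4) = 230.9 K.
ΔT = T_surf − T_eq = 343 − 230.9.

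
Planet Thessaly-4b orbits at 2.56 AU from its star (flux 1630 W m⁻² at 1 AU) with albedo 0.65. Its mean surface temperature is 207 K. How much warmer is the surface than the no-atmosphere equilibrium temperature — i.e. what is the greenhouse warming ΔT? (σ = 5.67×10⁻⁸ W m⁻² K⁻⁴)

ΔT ≈ 67.0 K

S = 1630/2.56² = 248.7 W m⁻².
T_eq = [S(1−A)/(4σ)]^(1/4) = [248.7×0.35/(4×5.67×10⁻⁸)]^(1/4) = 140.0 K.
ΔT = T_surf − T_eq = 207 − 140.0.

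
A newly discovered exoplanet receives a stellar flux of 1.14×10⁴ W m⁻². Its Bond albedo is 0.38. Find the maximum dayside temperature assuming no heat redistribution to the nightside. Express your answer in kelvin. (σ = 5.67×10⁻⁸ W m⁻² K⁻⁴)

T_ss ≈ 594 K

With no redistribution each surface element balances locally: S(1−A) = σT⁴.
T = [1.14×10⁴ × 0.62 / 5.67×10⁻⁸]^(1/4) = (1.25×10¹¹)^(1/4) = 594 K.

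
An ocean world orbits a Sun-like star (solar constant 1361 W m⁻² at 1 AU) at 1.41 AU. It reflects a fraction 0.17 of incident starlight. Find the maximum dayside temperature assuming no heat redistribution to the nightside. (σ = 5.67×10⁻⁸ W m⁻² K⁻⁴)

Flux at 1.41 AU: S = 1361/1.41² = 685 W m⁻².
With no redistribution each surface element balances locally: S(1−A) = σT⁴.
T = [685 × 0.83 / 5.67×10⁻⁸]^(1/4) = (1.00×10¹⁰)^(1/4) = 316 K.

T_ss ≈ 316 K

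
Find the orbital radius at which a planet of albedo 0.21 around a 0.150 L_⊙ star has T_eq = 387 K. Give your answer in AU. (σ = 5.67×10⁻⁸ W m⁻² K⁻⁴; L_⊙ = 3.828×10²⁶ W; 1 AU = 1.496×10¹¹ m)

d ≈ 0.178 AU

L = 0.150 × 3.828×10²⁶ = 5.74×10²⁵ W.
From T_eq⁴ = L(1−A)/(16πσd²): d = √[L(1−A)/(16πσT_eq⁴)].
d = √[5.74×10²⁵ × 0.79 / (16π × 5.67×10⁻⁸ × (387)⁴)] = 2.66×10¹⁰ m = 0.178 AU.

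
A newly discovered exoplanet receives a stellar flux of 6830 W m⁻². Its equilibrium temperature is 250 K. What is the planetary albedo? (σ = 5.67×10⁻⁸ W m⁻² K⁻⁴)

A ≈ 0.87

From T_eq⁴ = S(1−A)/(4σ): 1−A = 4σT_eq⁴/S.
1−A = 4 × 5.67×10⁻⁸ × (250)⁴ / 6830 = 0.130.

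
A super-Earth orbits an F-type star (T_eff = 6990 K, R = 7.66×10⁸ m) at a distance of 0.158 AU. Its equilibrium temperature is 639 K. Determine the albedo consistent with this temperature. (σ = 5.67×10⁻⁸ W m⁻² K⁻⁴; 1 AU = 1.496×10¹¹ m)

d = 0.158 AU = 2.36×10¹⁰ m.
L = 4πR_⋆²σT_⋆⁴ = 4π(7.66×10⁸)² × 5.67×10⁻⁸ × (6990)⁴ = 9.98×10²⁶ W.
S = L/(4πd²) = 1.42×10⁵ W m⁻².
From T_eq⁴ = S(1−A)/(4σ): 1−A = 4σT_eq⁴/S.
1−A = 4 × 5.67×10⁻⁸ × (639)⁴ / 1.42×10⁵ = 0.266.

A ≈ 0.73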